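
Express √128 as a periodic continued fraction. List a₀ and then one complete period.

[11; 3, 5, 3, 22]

a₀ = ⌊√128⌋ = 11.
With m₀=0, d₀=1 and mₖ₊₁ = dₖaₖ − mₖ, dₖ₊₁ = (n − mₖ₊₁²)/dₖ, aₖ₊₁ = ⌊(a₀+mₖ₊₁)/dₖ₊₁⌋:
  k=1: m=11, d=7, a=3
  k=2: m=10, d=4, a=5
  k=3: m=10, d=7, a=3
  k=4: m=11, d=1, a=22
d=1 and a=2a₀=22 at k=4, so the next step gives (m, d) = (11, 7) again — its k=1 value — and the period has length 4.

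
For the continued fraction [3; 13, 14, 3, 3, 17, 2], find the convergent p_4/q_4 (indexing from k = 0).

5750/1869

Using pₖ = aₖpₖ₋₁ + pₖ₋₂, qₖ = aₖqₖ₋₁ + qₖ₋₂ (with p₋₁=1, p₋₂=0, q₋₁=0, q₋₂=1):
  k=0: a=3, p=3, q=1
  k=1: a=13, p=40, q=13
  k=2: a=14, p=563, q=183
  k=3: a=3, p=1729, q=562
  k=4: a=3, p=5750, q=1869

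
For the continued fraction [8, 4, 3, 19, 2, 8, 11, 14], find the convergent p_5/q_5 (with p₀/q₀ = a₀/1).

Using pₖ = aₖpₖ₋₁ + pₖ₋₂, qₖ = aₖqₖ₋₁ + qₖ₋₂ (with p₋₁=1, p₋₂=0, q₋₁=0, q₋₂=1):
  k=0: a=8, p=8, q=1
  k=1: a=4, p=33, q=4
  k=2: a=3, p=107, q=13
  k=3: a=19, p=2066, q=251
  k=4: a=2, p=4239, q=515
  k=5: a=8, p=35978, q=4371

35978/4371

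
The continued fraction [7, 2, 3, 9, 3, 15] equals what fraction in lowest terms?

Using pₖ = aₖpₖ₋₁ + pₖ₋₂ and qₖ = aₖqₖ₋₁ + qₖ₋₂:
  k=0: a=7, p=7, q=1
  k=1: a=2, p=15, q=2
  k=2: a=3, p=52, q=7
  k=3: a=9, p=483, q=65
  k=4: a=3, p=1501, q=202
  k=5: a=15, p=22998, q=3095

22998/3095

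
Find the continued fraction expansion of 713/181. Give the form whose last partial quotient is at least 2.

713 = 3*181 + 170
181 = 1*170 + 11
170 = 15*11 + 5
11 = 2*5 + 1
5 = 5*1 + 0  (stop)
So 713/181 = [3; 1, 15, 2, 5].

[3; 1, 15, 2, 5]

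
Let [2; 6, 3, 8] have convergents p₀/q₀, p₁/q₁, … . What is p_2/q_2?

41/19

Using pₖ = aₖpₖ₋₁ + pₖ₋₂, qₖ = aₖqₖ₋₁ + qₖ₋₂ (with p₋₁=1, p₋₂=0, q₋₁=0, q₋₂=1):
  k=0: a=2, p=2, q=1
  k=1: a=6, p=13, q=6
  k=2: a=3, p=41, q=19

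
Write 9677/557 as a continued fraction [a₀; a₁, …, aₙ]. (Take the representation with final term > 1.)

9677 = 17*557 + 208
557 = 2*208 + 141
208 = 1*141 + 67
141 = 2*67 + 7
67 = 9*7 + 4
7 = 1*4 + 3
4 = 1*3 + 1
3 = 3*1 + 0  (stop)
So 9677/557 = [17; 2, 1, 2, 9, 1, 1, 3].

[17; 2, 1, 2, 9, 1, 1, 3]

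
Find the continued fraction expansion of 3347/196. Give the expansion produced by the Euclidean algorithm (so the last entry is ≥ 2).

3347 = 17·196 + 15
196 = 13·15 + 1
15 = 15·1 + 0  (stop)
So 3347/196 = [17; 13, 15].

[17; 13, 15]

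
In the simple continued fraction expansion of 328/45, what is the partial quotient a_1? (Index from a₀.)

3

328 = 7·45 + 13   →  a_0 = 7
45 = 3·13 + 6   →  a_1 = 3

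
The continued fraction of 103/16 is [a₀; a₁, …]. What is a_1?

2

103 = 6·16 + 7   →  a_0 = 6
16 = 2·7 + 2   →  a_1 = 2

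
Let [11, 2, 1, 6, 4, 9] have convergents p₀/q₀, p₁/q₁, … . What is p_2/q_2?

34/3

Using pₖ = aₖpₖ₋₁ + pₖ₋₂, qₖ = aₖqₖ₋₁ + qₖ₋₂ (with p₋₁=1, p₋₂=0, q₋₁=0, q₋₂=1):
  k=0: a=11, p=11, q=1
  k=1: a=2, p=23, q=2
  k=2: a=1, p=34, q=3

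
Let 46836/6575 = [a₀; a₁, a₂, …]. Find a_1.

8

46836 = 7·6575 + 811   →  a_0 = 7
6575 = 8·811 + 87   →  a_1 = 8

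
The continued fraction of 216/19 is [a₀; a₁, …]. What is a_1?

216 = 11·19 + 7   →  a_0 = 11
19 = 2·7 + 5   →  a_1 = 2

2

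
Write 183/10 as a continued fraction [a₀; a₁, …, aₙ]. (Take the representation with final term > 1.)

[18; 3, 3]

183 = 18*10 + 3
10 = 3*3 + 1
3 = 3*1 + 0  (stop)
So 183/10 = [18; 3, 3].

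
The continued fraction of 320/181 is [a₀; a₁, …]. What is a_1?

320 = 1·181 + 139   →  a_0 = 1
181 = 1·139 + 42   →  a_1 = 1

1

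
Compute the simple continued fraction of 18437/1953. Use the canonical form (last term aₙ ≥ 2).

18437 = 9·1953 + 860
1953 = 2·860 + 233
860 = 3·233 + 161
233 = 1·161 + 72
161 = 2·72 + 17
72 = 4·17 + 4
17 = 4·4 + 1
4 = 4·1 + 0  (stop)
So 18437/1953 = [9; 2, 3, 1, 2, 4, 4, 4].

[9; 2, 3, 1, 2, 4, 4, 4]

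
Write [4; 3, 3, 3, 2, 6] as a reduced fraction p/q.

Using pₖ = aₖpₖ₋₁ + pₖ₋₂ and qₖ = aₖqₖ₋₁ + qₖ₋₂:
  k=0: a=4, p=4, q=1
  k=1: a=3, p=13, q=3
  k=2: a=3, p=43, q=10
  k=3: a=3, p=142, q=33
  k=4: a=2, p=327, q=76
  k=5: a=6, p=2104, q=489

2104/489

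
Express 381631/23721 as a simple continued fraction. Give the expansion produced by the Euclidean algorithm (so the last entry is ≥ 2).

[16; 11, 3, 10, 11, 6]

381631 = 16*23721 + 2095
23721 = 11*2095 + 676
2095 = 3*676 + 67
676 = 10*67 + 6
67 = 11*6 + 1
6 = 6*1 + 0  (stop)
So 381631/23721 = [16; 11, 3, 10, 11, 6].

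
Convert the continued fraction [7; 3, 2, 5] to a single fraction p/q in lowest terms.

277/38

Fold from the inside: start with 5/1.
  2 + 1/5 = 11/5
  3 + 5/11 = 38/11
  7 + 11/38 = 277/38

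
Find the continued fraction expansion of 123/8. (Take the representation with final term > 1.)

123 = 15×8 + 3
8 = 2×3 + 2
3 = 1×2 + 1
2 = 2×1 + 0  (stop)
So 123/8 = [15; 2, 1, 2].

[15; 2, 1, 2]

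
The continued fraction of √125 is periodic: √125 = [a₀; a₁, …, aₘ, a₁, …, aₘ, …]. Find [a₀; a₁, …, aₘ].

[11; 5, 1, 1, 5, 22]

a₀ = ⌊√125⌋ = 11.
With m₀=0, d₀=1 and mₖ₊₁ = dₖaₖ − mₖ, dₖ₊₁ = (n − mₖ₊₁²)/dₖ, aₖ₊₁ = ⌊(a₀+mₖ₊₁)/dₖ₊₁⌋:
  k=1: m=11, d=4, a=5
  k=2: m=9, d=11, a=1
  k=3: m=2, d=11, a=1
  k=4: m=9, d=4, a=5
  k=5: m=11, d=1, a=22
d=1 and a=2a₀=22 at k=5, so the next step gives (m, d) = (11, 4) again — its k=1 value — and the period has length 5.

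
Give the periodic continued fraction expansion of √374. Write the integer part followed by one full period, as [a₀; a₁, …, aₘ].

[19; 2, 1, 18, 1, 2, 38]

a₀ = ⌊√374⌋ = 19.
With m₀=0, d₀=1 and mₖ₊₁ = dₖaₖ − mₖ, dₖ₊₁ = (n − mₖ₊₁²)/dₖ, aₖ₊₁ = ⌊(a₀+mₖ₊₁)/dₖ₊₁⌋:
  k=1: m=19, d=13, a=2
  k=2: m=7, d=25, a=1
  k=3: m=18, d=2, a=18
  k=4: m=18, d=25, a=1
  k=5: m=7, d=13, a=2
  k=6: m=19, d=1, a=38
d=1 and a=2a₀=38 at k=6, so the next step gives (m, d) = (19, 13) again — its k=1 value — and the period has length 6.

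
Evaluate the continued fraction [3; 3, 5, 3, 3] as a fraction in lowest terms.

560/169

Fold from the inside: start with 3/1.
  3 + 1/3 = 10/3
  5 + 3/10 = 53/10
  3 + 10/53 = 169/53
  3 + 53/169 = 560/169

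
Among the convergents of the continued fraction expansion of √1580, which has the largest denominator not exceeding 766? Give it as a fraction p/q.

√1580 = [39; 1, 2, 1, 78, …] (period length 4).
Convergents:
  p_0/q_0 = 39/1
  p_1/q_1 = 40/1
  p_2/q_2 = 119/3
  p_3/q_3 = 159/4
  p_4/q_4 = 12521/315
  p_5/q_5 = 12680/319
  p_6/q_6 = 37881/953
q_5 = 319 ≤ 766 < 953 = q_6, so the answer is 12680/319.

12680/319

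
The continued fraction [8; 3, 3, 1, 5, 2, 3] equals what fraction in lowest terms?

4685/564

Fold from the inside: start with 3/1.
  2 + 1/3 = 7/3
  5 + 3/7 = 38/7
  1 + 7/38 = 45/38
  3 + 38/45 = 173/45
  3 + 45/173 = 564/173
  8 + 173/564 = 4685/564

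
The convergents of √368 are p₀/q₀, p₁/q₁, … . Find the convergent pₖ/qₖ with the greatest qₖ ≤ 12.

√368 = [19; 5, 2, 5, 38, …] (period length 4).
Convergents:
  p_0/q_0 = 19/1
  p_1/q_1 = 96/5
  p_2/q_2 = 211/11
  p_3/q_3 = 1151/60
q_2 = 11 ≤ 12 < 60 = q_3, so the answer is 211/11.

211/11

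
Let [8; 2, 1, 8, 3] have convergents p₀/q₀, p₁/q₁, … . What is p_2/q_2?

25/3

Using pₖ = aₖpₖ₋₁ + pₖ₋₂, qₖ = aₖqₖ₋₁ + qₖ₋₂ (with p₋₁=1, p₋₂=0, q₋₁=0, q₋₂=1):
  k=0: a=8, p=8, q=1
  k=1: a=2, p=17, q=2
  k=2: a=1, p=25, q=3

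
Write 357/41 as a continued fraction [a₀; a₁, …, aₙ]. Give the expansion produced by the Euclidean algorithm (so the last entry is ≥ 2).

[8; 1, 2, 2, 2, 2]

357 = 8×41 + 29
41 = 1×29 + 12
29 = 2×12 + 5
12 = 2×5 + 2
5 = 2×2 + 1
2 = 2×1 + 0  (stop)
So 357/41 = [8; 1, 2, 2, 2, 2].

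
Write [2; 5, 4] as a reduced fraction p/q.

46/21

Fold from the inside: start with 4/1.
  5 + 1/4 = 21/4
  2 + 4/21 = 46/21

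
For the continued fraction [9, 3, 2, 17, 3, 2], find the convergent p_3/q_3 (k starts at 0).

1133/122

Using pₖ = aₖpₖ₋₁ + pₖ₋₂, qₖ = aₖqₖ₋₁ + qₖ₋₂ (with p₋₁=1, p₋₂=0, q₋₁=0, q₋₂=1):
  k=0: a=9, p=9, q=1
  k=1: a=3, p=28, q=3
  k=2: a=2, p=65, q=7
  k=3: a=17, p=1133, q=122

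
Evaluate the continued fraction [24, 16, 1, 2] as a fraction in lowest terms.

1203/50

Using pₖ = aₖpₖ₋₁ + pₖ₋₂ and qₖ = aₖqₖ₋₁ + qₖ₋₂:
  k=0: a=24, p=24, q=1
  k=1: a=16, p=385, q=16
  k=2: a=1, p=409, q=17
  k=3: a=2, p=1203, q=50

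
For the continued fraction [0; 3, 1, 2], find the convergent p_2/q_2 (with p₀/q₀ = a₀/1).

1/4

Using pₖ = aₖpₖ₋₁ + pₖ₋₂, qₖ = aₖqₖ₋₁ + qₖ₋₂ (with p₋₁=1, p₋₂=0, q₋₁=0, q₋₂=1):
  k=0: a=0, p=0, q=1
  k=1: a=3, p=1, q=3
  k=2: a=1, p=1, q=4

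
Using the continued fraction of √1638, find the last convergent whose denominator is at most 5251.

117248/2897

√1638 = [40; 2, 8, 2, 80, …] (period length 4).
Convergents:
  p_0/q_0 = 40/1
  p_1/q_1 = 81/2
  p_2/q_2 = 688/17
  p_3/q_3 = 1457/36
  p_4/q_4 = 117248/2897
  p_5/q_5 = 235953/5830
q_4 = 2897 ≤ 5251 < 5830 = q_5, so the answer is 117248/2897.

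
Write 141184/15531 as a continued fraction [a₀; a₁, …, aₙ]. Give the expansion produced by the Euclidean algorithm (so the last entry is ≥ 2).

[9; 11, 18, 2, 18, 2]

141184 = 9*15531 + 1405
15531 = 11*1405 + 76
1405 = 18*76 + 37
76 = 2*37 + 2
37 = 18*2 + 1
2 = 2*1 + 0  (stop)
So 141184/15531 = [9; 11, 18, 2, 18, 2].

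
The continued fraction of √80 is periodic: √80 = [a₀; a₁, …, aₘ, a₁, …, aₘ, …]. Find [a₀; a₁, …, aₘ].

a₀ = ⌊√80⌋ = 8.

[8; 1, 16]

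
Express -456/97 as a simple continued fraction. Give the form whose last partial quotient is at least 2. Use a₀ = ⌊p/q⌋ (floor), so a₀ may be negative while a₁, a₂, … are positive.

-456 = -5×97 + 29
97 = 3×29 + 10
29 = 2×10 + 9
10 = 1×9 + 1
9 = 9×1 + 0  (stop)
So -456/97 = [-5; 3, 2, 1, 9].

[-5; 3, 2, 1, 9]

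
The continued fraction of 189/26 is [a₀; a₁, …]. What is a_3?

189 = 7·26 + 7   →  a_0 = 7
26 = 3·7 + 5   →  a_1 = 3
7 = 1·5 + 2   →  a_2 = 1
5 = 2·2 + 1   →  a_3 = 2

2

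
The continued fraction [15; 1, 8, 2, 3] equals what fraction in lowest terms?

1049/66

Using pₖ = aₖpₖ₋₁ + pₖ₋₂ and qₖ = aₖqₖ₋₁ + qₖ₋₂:
  k=0: a=15, p=15, q=1
  k=1: a=1, p=16, q=1
  k=2: a=8, p=143, q=9
  k=3: a=2, p=302, q=19
  k=4: a=3, p=1049, q=66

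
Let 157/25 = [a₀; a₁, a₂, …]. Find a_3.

157 = 6·25 + 7   →  a_0 = 6
25 = 3·7 + 4   →  a_1 = 3
7 = 1·4 + 3   →  a_2 = 1
4 = 1·3 + 1   →  a_3 = 1

1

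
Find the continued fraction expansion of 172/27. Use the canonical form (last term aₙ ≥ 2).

[6; 2, 1, 2, 3]

172 = 6·27 + 10
27 = 2·10 + 7
10 = 1·7 + 3
7 = 2·3 + 1
3 = 3·1 + 0  (stop)
So 172/27 = [6; 2, 1, 2, 3].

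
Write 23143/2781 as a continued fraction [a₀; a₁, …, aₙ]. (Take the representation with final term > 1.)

23143 = 8·2781 + 895
2781 = 3·895 + 96
895 = 9·96 + 31
96 = 3·31 + 3
31 = 10·3 + 1
3 = 3·1 + 0  (stop)
So 23143/2781 = [8; 3, 9, 3, 10, 3].

[8; 3, 9, 3, 10, 3]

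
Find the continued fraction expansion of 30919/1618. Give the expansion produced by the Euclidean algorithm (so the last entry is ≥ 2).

30919 = 19·1618 + 177
1618 = 9·177 + 25
177 = 7·25 + 2
25 = 12·2 + 1
2 = 2·1 + 0  (stop)
So 30919/1618 = [19; 9, 7, 12, 2].

[19; 9, 7, 12, 2]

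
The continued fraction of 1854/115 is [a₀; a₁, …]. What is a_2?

1854 = 16·115 + 14   →  a_0 = 16
115 = 8·14 + 3   →  a_1 = 8
14 = 4·3 + 2   →  a_2 = 4

4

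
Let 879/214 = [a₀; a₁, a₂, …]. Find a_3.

3

879 = 4·214 + 23   →  a_0 = 4
214 = 9·23 + 7   →  a_1 = 9
23 = 3·7 + 2   →  a_2 = 3
7 = 3·2 + 1   →  a_3 = 3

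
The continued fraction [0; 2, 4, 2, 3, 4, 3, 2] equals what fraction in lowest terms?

Using pₖ = aₖpₖ₋₁ + pₖ₋₂ and qₖ = aₖqₖ₋₁ + qₖ₋₂:
  k=0: a=0, p=0, q=1
  k=1: a=2, p=1, q=2
  k=2: a=4, p=4, q=9
  k=3: a=2, p=9, q=20
  k=4: a=3, p=31, q=69
  k=5: a=4, p=133, q=296
  k=6: a=3, p=430, q=957
  k=7: a=2, p=993, q=2210

993/2210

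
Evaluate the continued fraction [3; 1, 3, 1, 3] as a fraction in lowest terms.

Using pₖ = aₖpₖ₋₁ + pₖ₋₂ and qₖ = aₖqₖ₋₁ + qₖ₋₂:
  k=0: a=3, p=3, q=1
  k=1: a=1, p=4, q=1
  k=2: a=3, p=15, q=4
  k=3: a=1, p=19, q=5
  k=4: a=3, p=72, q=19

72/19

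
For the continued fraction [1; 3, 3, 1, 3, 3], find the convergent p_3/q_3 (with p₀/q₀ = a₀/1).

17/13

Using pₖ = aₖpₖ₋₁ + pₖ₋₂, qₖ = aₖqₖ₋₁ + qₖ₋₂ (with p₋₁=1, p₋₂=0, q₋₁=0, q₋₂=1):
  k=0: a=1, p=1, q=1
  k=1: a=3, p=4, q=3
  k=2: a=3, p=13, q=10
  k=3: a=1, p=17, q=13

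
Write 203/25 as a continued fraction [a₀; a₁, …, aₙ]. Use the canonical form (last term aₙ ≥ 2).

203 = 8*25 + 3
25 = 8*3 + 1
3 = 3*1 + 0  (stop)
So 203/25 = [8; 8, 3].

[8; 8, 3]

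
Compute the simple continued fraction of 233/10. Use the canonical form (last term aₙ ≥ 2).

233 = 23×10 + 3
10 = 3×3 + 1
3 = 3×1 + 0  (stop)
So 233/10 = [23; 3, 3].

[23; 3, 3]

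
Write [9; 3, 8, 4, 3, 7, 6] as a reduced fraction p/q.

Using pₖ = aₖpₖ₋₁ + pₖ₋₂ and qₖ = aₖqₖ₋₁ + qₖ₋₂:
  k=0: a=9, p=9, q=1
  k=1: a=3, p=28, q=3
  k=2: a=8, p=233, q=25
  k=3: a=4, p=960, q=103
  k=4: a=3, p=3113, q=334
  k=5: a=7, p=22751, q=2441
  k=6: a=6, p=139619, q=14980

139619/14980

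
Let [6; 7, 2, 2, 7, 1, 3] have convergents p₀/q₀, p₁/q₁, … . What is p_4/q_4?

1681/274

Using pₖ = aₖpₖ₋₁ + pₖ₋₂, qₖ = aₖqₖ₋₁ + qₖ₋₂ (with p₋₁=1, p₋₂=0, q₋₁=0, q₋₂=1):
  k=0: a=6, p=6, q=1
  k=1: a=7, p=43, q=7
  k=2: a=2, p=92, q=15
  k=3: a=2, p=227, q=37
  k=4: a=7, p=1681, q=274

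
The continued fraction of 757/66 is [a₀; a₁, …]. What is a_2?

757 = 11·66 + 31   →  a_0 = 11
66 = 2·31 + 4   →  a_1 = 2
31 = 7·4 + 3   →  a_2 = 7

7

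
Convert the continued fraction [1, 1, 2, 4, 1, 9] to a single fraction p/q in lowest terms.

265/157

Fold from the inside: start with 9/1.
  1 + 1/9 = 10/9
  4 + 9/10 = 49/10
  2 + 10/49 = 108/49
  1 + 49/108 = 157/108
  1 + 108/157 = 265/157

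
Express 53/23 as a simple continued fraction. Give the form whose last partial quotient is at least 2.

53 = 2*23 + 7
23 = 3*7 + 2
7 = 3*2 + 1
2 = 2*1 + 0  (stop)
So 53/23 = [2; 3, 3, 2].

[2; 3, 3, 2]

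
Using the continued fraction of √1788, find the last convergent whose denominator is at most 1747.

43807/1036

√1788 = [42; 3, 1, 1, 20, 1, 1, 3, 84, …] (period length 8).
Convergents:
  p_0/q_0 = 42/1
  p_1/q_1 = 127/3
  p_2/q_2 = 169/4
  p_3/q_3 = 296/7
  p_4/q_4 = 6089/144
  p_5/q_5 = 6385/151
  p_6/q_6 = 12474/295
  p_7/q_7 = 43807/1036
  p_8/q_8 = 3692262/87319
q_7 = 1036 ≤ 1747 < 87319 = q_8, so the answer is 43807/1036.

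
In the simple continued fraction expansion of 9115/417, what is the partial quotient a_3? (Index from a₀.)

14

9115 = 21·417 + 358   →  a_0 = 21
417 = 1·358 + 59   →  a_1 = 1
358 = 6·59 + 4   →  a_2 = 6
59 = 14·4 + 3   →  a_3 = 14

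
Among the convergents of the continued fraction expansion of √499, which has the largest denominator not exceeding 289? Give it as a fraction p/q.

4490/201

√499 = [22; 2, 1, 21, 1, 2, 44, …] (period length 6).
Convergents:
  p_0/q_0 = 22/1
  p_1/q_1 = 45/2
  p_2/q_2 = 67/3
  p_3/q_3 = 1452/65
  p_4/q_4 = 1519/68
  p_5/q_5 = 4490/201
  p_6/q_6 = 199079/8912
q_5 = 201 ≤ 289 < 8912 = q_6, so the answer is 4490/201.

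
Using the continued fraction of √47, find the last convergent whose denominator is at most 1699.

4607/672

√47 = [6; 1, 5, 1, 12, …] (period length 4).
Convergents:
  p_0/q_0 = 6/1
  p_1/q_1 = 7/1
  p_2/q_2 = 41/6
  p_3/q_3 = 48/7
  p_4/q_4 = 617/90
  p_5/q_5 = 665/97
  p_6/q_6 = 3942/575
  p_7/q_7 = 4607/672
  p_8/q_8 = 59226/8639
q_7 = 672 ≤ 1699 < 8639 = q_8, so the answer is 4607/672.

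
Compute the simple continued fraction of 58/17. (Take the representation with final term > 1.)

[3; 2, 2, 3]

58 = 3×17 + 7
17 = 2×7 + 3
7 = 2×3 + 1
3 = 3×1 + 0  (stop)
So 58/17 = [3; 2, 2, 3].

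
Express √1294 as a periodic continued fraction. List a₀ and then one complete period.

a₀ = ⌊√1294⌋ = 35.
With m₀=0, d₀=1 and mₖ₊₁ = dₖaₖ − mₖ, dₖ₊₁ = (n − mₖ₊₁²)/dₖ, aₖ₊₁ = ⌊(a₀+mₖ₊₁)/dₖ₊₁⌋:
  k=1: m=35, d=69, a=1
  k=2: m=34, d=2, a=34
  k=3: m=34, d=69, a=1
  k=4: m=35, d=1, a=70
d=1 and a=2a₀=70 at k=4, so the next step gives (m, d) = (35, 69) again — its k=1 value — and the period has length 4.

[35; 1, 34, 1, 70]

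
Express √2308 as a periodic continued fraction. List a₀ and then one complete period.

a₀ = ⌊√2308⌋ = 48.
With m₀=0, d₀=1 and mₖ₊₁ = dₖaₖ − mₖ, dₖ₊₁ = (n − mₖ₊₁²)/dₖ, aₖ₊₁ = ⌊(a₀+mₖ₊₁)/dₖ₊₁⌋:
  k=1: m=48, d=4, a=24
  k=2: m=48, d=1, a=96
d=1 and a=2a₀=96 at k=2, so the next step gives (m, d) = (48, 4) again — its k=1 value — and the period has length 2.

[48; 24, 96]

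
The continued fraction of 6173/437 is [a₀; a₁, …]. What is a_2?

6173 = 14·437 + 55   →  a_0 = 14
437 = 7·55 + 52   →  a_1 = 7
55 = 1·52 + 3   →  a_2 = 1

1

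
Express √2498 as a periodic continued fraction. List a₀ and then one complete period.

a₀ = ⌊√2498⌋ = 49.
With m₀=0, d₀=1 and mₖ₊₁ = dₖaₖ − mₖ, dₖ₊₁ = (n − mₖ₊₁²)/dₖ, aₖ₊₁ = ⌊(a₀+mₖ₊₁)/dₖ₊₁⌋:
  k=1: m=49, d=97, a=1
  k=2: m=48, d=2, a=48
  k=3: m=48, d=97, a=1
  k=4: m=49, d=1, a=98
d=1 and a=2a₀=98 at k=4, so the next step gives (m, d) = (49, 97) again — its k=1 value — and the period has length 4.

[49; 1, 48, 1, 98]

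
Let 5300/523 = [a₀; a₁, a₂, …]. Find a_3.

8

5300 = 10·523 + 70   →  a_0 = 10
523 = 7·70 + 33   →  a_1 = 7
70 = 2·33 + 4   →  a_2 = 2
33 = 8·4 + 1   →  a_3 = 8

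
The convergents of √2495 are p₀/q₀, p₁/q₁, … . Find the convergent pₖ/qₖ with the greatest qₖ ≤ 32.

999/20

√2495 = [49; 1, 18, 1, 98, …] (period length 4).
Convergents:
  p_0/q_0 = 49/1
  p_1/q_1 = 50/1
  p_2/q_2 = 949/19
  p_3/q_3 = 999/20
  p_4/q_4 = 98851/1979
q_3 = 20 ≤ 32 < 1979 = q_4, so the answer is 999/20.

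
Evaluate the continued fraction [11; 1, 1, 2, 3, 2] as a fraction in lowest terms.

452/39

Fold from the inside: start with 2/1.
  3 + 1/2 = 7/2
  2 + 2/7 = 16/7
  1 + 7/16 = 23/16
  1 + 16/23 = 39/23
  11 + 23/39 = 452/39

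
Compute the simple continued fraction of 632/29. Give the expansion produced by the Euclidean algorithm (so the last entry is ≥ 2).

[21; 1, 3, 1, 5]

632 = 21×29 + 23
29 = 1×23 + 6
23 = 3×6 + 5
6 = 1×5 + 1
5 = 5×1 + 0  (stop)
So 632/29 = [21; 1, 3, 1, 5].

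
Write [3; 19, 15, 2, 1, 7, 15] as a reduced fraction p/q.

310822/101827

Using pₖ = aₖpₖ₋₁ + pₖ₋₂ and qₖ = aₖqₖ₋₁ + qₖ₋₂:
  k=0: a=3, p=3, q=1
  k=1: a=19, p=58, q=19
  k=2: a=15, p=873, q=286
  k=3: a=2, p=1804, q=591
  k=4: a=1, p=2677, q=877
  k=5: a=7, p=20543, q=6730
  k=6: a=15, p=310822, q=101827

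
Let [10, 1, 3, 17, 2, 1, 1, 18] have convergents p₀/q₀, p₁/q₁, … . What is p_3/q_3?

Using pₖ = aₖpₖ₋₁ + pₖ₋₂, qₖ = aₖqₖ₋₁ + qₖ₋₂ (with p₋₁=1, p₋₂=0, q₋₁=0, q₋₂=1):
  k=0: a=10, p=10, q=1
  k=1: a=1, p=11, q=1
  k=2: a=3, p=43, q=4
  k=3: a=17, p=742, q=69

742/69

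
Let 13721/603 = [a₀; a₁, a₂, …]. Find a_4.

2

13721 = 22·603 + 455   →  a_0 = 22
603 = 1·455 + 148   →  a_1 = 1
455 = 3·148 + 11   →  a_2 = 3
148 = 13·11 + 5   →  a_3 = 13
11 = 2·5 + 1   →  a_4 = 2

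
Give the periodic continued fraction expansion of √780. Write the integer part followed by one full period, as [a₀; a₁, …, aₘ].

a₀ = ⌊√780⌋ = 27.
With m₀=0, d₀=1 and mₖ₊₁ = dₖaₖ − mₖ, dₖ₊₁ = (n − mₖ₊₁²)/dₖ, aₖ₊₁ = ⌊(a₀+mₖ₊₁)/dₖ₊₁⌋:
  k=1: m=27, d=51, a=1
  k=2: m=24, d=4, a=12
  k=3: m=24, d=51, a=1
  k=4: m=27, d=1, a=54
d=1 and a=2a₀=54 at k=4, so the next step gives (m, d) = (27, 51) again — its k=1 value — and the period has length 4.

[27; 1, 12, 1, 54]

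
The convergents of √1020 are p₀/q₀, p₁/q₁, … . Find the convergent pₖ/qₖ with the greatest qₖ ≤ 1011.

√1020 = [31; 1, 14, 1, 62, …] (period length 4).
Convergents:
  p_0/q_0 = 31/1
  p_1/q_1 = 32/1
  p_2/q_2 = 479/15
  p_3/q_3 = 511/16
  p_4/q_4 = 32161/1007
  p_5/q_5 = 32672/1023
q_4 = 1007 ≤ 1011 < 1023 = q_5, so the answer is 32161/1007.

32161/1007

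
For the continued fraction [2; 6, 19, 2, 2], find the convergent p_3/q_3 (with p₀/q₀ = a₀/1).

511/236

Using pₖ = aₖpₖ₋₁ + pₖ₋₂, qₖ = aₖqₖ₋₁ + qₖ₋₂ (with p₋₁=1, p₋₂=0, q₋₁=0, q₋₂=1):
  k=0: a=2, p=2, q=1
  k=1: a=6, p=13, q=6
  k=2: a=19, p=249, q=115
  k=3: a=2, p=511, q=236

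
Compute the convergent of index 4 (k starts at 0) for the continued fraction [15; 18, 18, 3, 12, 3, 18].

184293/12241

Using pₖ = aₖpₖ₋₁ + pₖ₋₂, qₖ = aₖqₖ₋₁ + qₖ₋₂ (with p₋₁=1, p₋₂=0, q₋₁=0, q₋₂=1):
  k=0: a=15, p=15, q=1
  k=1: a=18, p=271, q=18
  k=2: a=18, p=4893, q=325
  k=3: a=3, p=14950, q=993
  k=4: a=12, p=184293, q=12241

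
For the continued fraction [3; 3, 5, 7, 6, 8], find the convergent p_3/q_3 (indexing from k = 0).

Using pₖ = aₖpₖ₋₁ + pₖ₋₂, qₖ = aₖqₖ₋₁ + qₖ₋₂ (with p₋₁=1, p₋₂=0, q₋₁=0, q₋₂=1):
  k=0: a=3, p=3, q=1
  k=1: a=3, p=10, q=3
  k=2: a=5, p=53, q=16
  k=3: a=7, p=381, q=115

381/115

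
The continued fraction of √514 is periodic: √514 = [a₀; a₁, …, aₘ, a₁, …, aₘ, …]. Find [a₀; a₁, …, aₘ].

[22; 1, 2, 22, 2, 1, 44]

a₀ = ⌊√514⌋ = 22.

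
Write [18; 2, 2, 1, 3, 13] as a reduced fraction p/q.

Using pₖ = aₖpₖ₋₁ + pₖ₋₂ and qₖ = aₖqₖ₋₁ + qₖ₋₂:
  k=0: a=18, p=18, q=1
  k=1: a=2, p=37, q=2
  k=2: a=2, p=92, q=5
  k=3: a=1, p=129, q=7
  k=4: a=3, p=479, q=26
  k=5: a=13, p=6356, q=345

6356/345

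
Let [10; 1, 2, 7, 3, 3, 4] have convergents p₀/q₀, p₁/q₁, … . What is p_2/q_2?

32/3

Using pₖ = aₖpₖ₋₁ + pₖ₋₂, qₖ = aₖqₖ₋₁ + qₖ₋₂ (with p₋₁=1, p₋₂=0, q₋₁=0, q₋₂=1):
  k=0: a=10, p=10, q=1
  k=1: a=1, p=11, q=1
  k=2: a=2, p=32, q=3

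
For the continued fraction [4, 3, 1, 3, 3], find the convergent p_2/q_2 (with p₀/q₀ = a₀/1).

Using pₖ = aₖpₖ₋₁ + pₖ₋₂, qₖ = aₖqₖ₋₁ + qₖ₋₂ (with p₋₁=1, p₋₂=0, q₋₁=0, q₋₂=1):
  k=0: a=4, p=4, q=1
  k=1: a=3, p=13, q=3
  k=2: a=1, p=17, q=4

17/4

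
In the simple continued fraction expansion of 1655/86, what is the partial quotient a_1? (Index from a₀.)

4

1655 = 19·86 + 21   →  a_0 = 19
86 = 4·21 + 2   →  a_1 = 4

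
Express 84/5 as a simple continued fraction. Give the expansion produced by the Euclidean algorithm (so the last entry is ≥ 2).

84 = 16*5 + 4
5 = 1*4 + 1
4 = 4*1 + 0  (stop)
So 84/5 = [16; 1, 4].

[16; 1, 4]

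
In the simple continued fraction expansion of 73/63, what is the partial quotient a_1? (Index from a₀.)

73 = 1·63 + 10   →  a_0 = 1
63 = 6·10 + 3   →  a_1 = 6

6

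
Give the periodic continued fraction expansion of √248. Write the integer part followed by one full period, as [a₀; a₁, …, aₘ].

a₀ = ⌊√248⌋ = 15.
With m₀=0, d₀=1 and mₖ₊₁ = dₖaₖ − mₖ, dₖ₊₁ = (n − mₖ₊₁²)/dₖ, aₖ₊₁ = ⌊(a₀+mₖ₊₁)/dₖ₊₁⌋:
  k=1: m=15, d=23, a=1
  k=2: m=8, d=8, a=2
  k=3: m=8, d=23, a=1
  k=4: m=15, d=1, a=30
d=1 and a=2a₀=30 at k=4, so the next step gives (m, d) = (15, 23) again — its k=1 value — and the period has length 4.

[15; 1, 2, 1, 30]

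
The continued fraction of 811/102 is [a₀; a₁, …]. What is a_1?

811 = 7·102 + 97   →  a_0 = 7
102 = 1·97 + 5   →  a_1 = 1

1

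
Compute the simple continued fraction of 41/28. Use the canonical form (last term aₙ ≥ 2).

41 = 1*28 + 13
28 = 2*13 + 2
13 = 6*2 + 1
2 = 2*1 + 0  (stop)
So 41/28 = [1; 2, 6, 2].

[1; 2, 6, 2]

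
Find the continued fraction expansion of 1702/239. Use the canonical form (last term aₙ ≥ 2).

1702 = 7*239 + 29
239 = 8*29 + 7
29 = 4*7 + 1
7 = 7*1 + 0  (stop)
So 1702/239 = [7; 8, 4, 7].

[7; 8, 4, 7]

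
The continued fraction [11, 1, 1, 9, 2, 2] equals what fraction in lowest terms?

Fold from the inside: start with 2/1.
  2 + 1/2 = 5/2
  9 + 2/5 = 47/5
  1 + 5/47 = 52/47
  1 + 47/52 = 99/52
  11 + 52/99 = 1141/99

1141/99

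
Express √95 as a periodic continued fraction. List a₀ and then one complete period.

[9; 1, 2, 1, 18]

a₀ = ⌊√95⌋ = 9.
With m₀=0, d₀=1 and mₖ₊₁ = dₖaₖ − mₖ, dₖ₊₁ = (n − mₖ₊₁²)/dₖ, aₖ₊₁ = ⌊(a₀+mₖ₊₁)/dₖ₊₁⌋:
  k=1: m=9, d=14, a=1
  k=2: m=5, d=5, a=2
  k=3: m=5, d=14, a=1
  k=4: m=9, d=1, a=18
d=1 and a=2a₀=18 at k=4, so the next step gives (m, d) = (9, 14) again — its k=1 value — and the period has length 4.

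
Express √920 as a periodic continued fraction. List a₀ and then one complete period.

[30; 3, 60]

a₀ = ⌊√920⌋ = 30.
With m₀=0, d₀=1 and mₖ₊₁ = dₖaₖ − mₖ, dₖ₊₁ = (n − mₖ₊₁²)/dₖ, aₖ₊₁ = ⌊(a₀+mₖ₊₁)/dₖ₊₁⌋:
  k=1: m=30, d=20, a=3
  k=2: m=30, d=1, a=60
d=1 and a=2a₀=60 at k=2, so the next step gives (m, d) = (30, 20) again — its k=1 value — and the period has length 2.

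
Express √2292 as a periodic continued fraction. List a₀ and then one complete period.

[47; 1, 6, 1, 94]

a₀ = ⌊√2292⌋ = 47.
With m₀=0, d₀=1 and mₖ₊₁ = dₖaₖ − mₖ, dₖ₊₁ = (n − mₖ₊₁²)/dₖ, aₖ₊₁ = ⌊(a₀+mₖ₊₁)/dₖ₊₁⌋:
  k=1: m=47, d=83, a=1
  k=2: m=36, d=12, a=6
  k=3: m=36, d=83, a=1
  k=4: m=47, d=1, a=94
d=1 and a=2a₀=94 at k=4, so the next step gives (m, d) = (47, 83) again — its k=1 value — and the period has length 4.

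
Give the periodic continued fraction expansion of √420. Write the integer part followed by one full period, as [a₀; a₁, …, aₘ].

[20; 2, 40]

a₀ = ⌊√420⌋ = 20.
With m₀=0, d₀=1 and mₖ₊₁ = dₖaₖ − mₖ, dₖ₊₁ = (n − mₖ₊₁²)/dₖ, aₖ₊₁ = ⌊(a₀+mₖ₊₁)/dₖ₊₁⌋:
  k=1: m=20, d=20, a=2
  k=2: m=20, d=1, a=40
d=1 and a=2a₀=40 at k=2, so the next step gives (m, d) = (20, 20) again — its k=1 value — and the period has length 2.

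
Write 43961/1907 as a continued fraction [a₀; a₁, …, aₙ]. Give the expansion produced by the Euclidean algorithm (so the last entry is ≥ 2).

[23; 19, 14, 3, 2]

43961 = 23·1907 + 100
1907 = 19·100 + 7
100 = 14·7 + 2
7 = 3·2 + 1
2 = 2·1 + 0  (stop)
So 43961/1907 = [23; 19, 14, 3, 2].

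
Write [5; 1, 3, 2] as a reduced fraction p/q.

Fold from the inside: start with 2/1.
  3 + 1/2 = 7/2
  1 + 2/7 = 9/7
  5 + 7/9 = 52/9

52/9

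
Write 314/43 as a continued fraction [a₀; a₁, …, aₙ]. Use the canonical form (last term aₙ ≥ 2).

314 = 7×43 + 13
43 = 3×13 + 4
13 = 3×4 + 1
4 = 4×1 + 0  (stop)
So 314/43 = [7; 3, 3, 4].

[7; 3, 3, 4]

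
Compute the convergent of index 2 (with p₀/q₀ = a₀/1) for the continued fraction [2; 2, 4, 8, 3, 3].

Using pₖ = aₖpₖ₋₁ + pₖ₋₂, qₖ = aₖqₖ₋₁ + qₖ₋₂ (with p₋₁=1, p₋₂=0, q₋₁=0, q₋₂=1):
  k=0: a=2, p=2, q=1
  k=1: a=2, p=5, q=2
  k=2: a=4, p=22, q=9

22/9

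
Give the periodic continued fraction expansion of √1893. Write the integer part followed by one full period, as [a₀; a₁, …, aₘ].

a₀ = ⌊√1893⌋ = 43.
With m₀=0, d₀=1 and mₖ₊₁ = dₖaₖ − mₖ, dₖ₊₁ = (n − mₖ₊₁²)/dₖ, aₖ₊₁ = ⌊(a₀+mₖ₊₁)/dₖ₊₁⌋:
  k=1: m=43, d=44, a=1
  k=2: m=1, d=43, a=1
  k=3: m=42, d=3, a=28
  k=4: m=42, d=43, a=1
  k=5: m=1, d=44, a=1
  k=6: m=43, d=1, a=86
d=1 and a=2a₀=86 at k=6, so the next step gives (m, d) = (43, 44) again — its k=1 value — and the period has length 6.

[43; 1, 1, 28, 1, 1, 86]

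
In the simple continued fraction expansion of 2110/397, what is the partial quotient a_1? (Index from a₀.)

2110 = 5·397 + 125   →  a_0 = 5
397 = 3·125 + 22   →  a_1 = 3

3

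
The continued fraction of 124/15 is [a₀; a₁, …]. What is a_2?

1

124 = 8·15 + 4   →  a_0 = 8
15 = 3·4 + 3   →  a_1 = 3
4 = 1·3 + 1   →  a_2 = 1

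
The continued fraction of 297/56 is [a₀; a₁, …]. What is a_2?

297 = 5·56 + 17   →  a_0 = 5
56 = 3·17 + 5   →  a_1 = 3
17 = 3·5 + 2   →  a_2 = 3

3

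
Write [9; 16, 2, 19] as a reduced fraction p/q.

5826/643

Using pₖ = aₖpₖ₋₁ + pₖ₋₂ and qₖ = aₖqₖ₋₁ + qₖ₋₂:
  k=0: a=9, p=9, q=1
  k=1: a=16, p=145, q=16
  k=2: a=2, p=299, q=33
  k=3: a=19, p=5826, q=643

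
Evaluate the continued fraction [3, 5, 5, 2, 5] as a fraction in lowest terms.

993/311

Fold from the inside: start with 5/1.
  2 + 1/5 = 11/5
  5 + 5/11 = 60/11
  5 + 11/60 = 311/60
  3 + 60/311 = 993/311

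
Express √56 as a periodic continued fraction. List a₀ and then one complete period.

a₀ = ⌊√56⌋ = 7.
With m₀=0, d₀=1 and mₖ₊₁ = dₖaₖ − mₖ, dₖ₊₁ = (n − mₖ₊₁²)/dₖ, aₖ₊₁ = ⌊(a₀+mₖ₊₁)/dₖ₊₁⌋:
  k=1: m=7, d=7, a=2
  k=2: m=7, d=1, a=14
d=1 and a=2a₀=14 at k=2, so the next step gives (m, d) = (7, 7) again — its k=1 value — and the period has length 2.

[7; 2, 14]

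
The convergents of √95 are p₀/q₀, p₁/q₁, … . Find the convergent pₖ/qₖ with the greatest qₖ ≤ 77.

731/75

√95 = [9; 1, 2, 1, 18, …] (period length 4).
Convergents:
  p_0/q_0 = 9/1
  p_1/q_1 = 10/1
  p_2/q_2 = 29/3
  p_3/q_3 = 39/4
  p_4/q_4 = 731/75
  p_5/q_5 = 770/79
q_4 = 75 ≤ 77 < 79 = q_5, so the answer is 731/75.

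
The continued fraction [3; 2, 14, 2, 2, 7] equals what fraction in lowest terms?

Using pₖ = aₖpₖ₋₁ + pₖ₋₂ and qₖ = aₖqₖ₋₁ + qₖ₋₂:
  k=0: a=3, p=3, q=1
  k=1: a=2, p=7, q=2
  k=2: a=14, p=101, q=29
  k=3: a=2, p=209, q=60
  k=4: a=2, p=519, q=149
  k=5: a=7, p=3842, q=1103

3842/1103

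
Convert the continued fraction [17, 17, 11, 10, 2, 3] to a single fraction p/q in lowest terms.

Fold from the inside: start with 3/1.
  2 + 1/3 = 7/3
  10 + 3/7 = 73/7
  11 + 7/73 = 810/73
  17 + 73/810 = 13843/810
  17 + 810/13843 = 236141/13843

236141/13843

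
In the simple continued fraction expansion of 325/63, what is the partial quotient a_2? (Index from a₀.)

3

325 = 5·63 + 10   →  a_0 = 5
63 = 6·10 + 3   →  a_1 = 6
10 = 3·3 + 1   →  a_2 = 3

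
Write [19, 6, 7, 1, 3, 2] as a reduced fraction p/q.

Fold from the inside: start with 2/1.
  3 + 1/2 = 7/2
  1 + 2/7 = 9/7
  7 + 7/9 = 70/9
  6 + 9/70 = 429/70
  19 + 70/429 = 8221/429

8221/429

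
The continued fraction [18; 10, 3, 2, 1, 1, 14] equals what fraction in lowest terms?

46202/2553

Using pₖ = aₖpₖ₋₁ + pₖ₋₂ and qₖ = aₖqₖ₋₁ + qₖ₋₂:
  k=0: a=18, p=18, q=1
  k=1: a=10, p=181, q=10
  k=2: a=3, p=561, q=31
  k=3: a=2, p=1303, q=72
  k=4: a=1, p=1864, q=103
  k=5: a=1, p=3167, q=175
  k=6: a=14, p=46202, q=2553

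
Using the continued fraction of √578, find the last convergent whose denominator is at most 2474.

√578 = [24; 24, 48, …] (period length 2).
Convergents:
  p_0/q_0 = 24/1
  p_1/q_1 = 577/24
  p_2/q_2 = 27720/1153
  p_3/q_3 = 665857/27696
q_2 = 1153 ≤ 2474 < 27696 = q_3, so the answer is 27720/1153.

27720/1153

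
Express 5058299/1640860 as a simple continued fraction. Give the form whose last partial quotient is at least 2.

[3; 12, 11, 10, 2, 13, 14, 3]

5058299 = 3*1640860 + 135719
1640860 = 12*135719 + 12232
135719 = 11*12232 + 1167
12232 = 10*1167 + 562
1167 = 2*562 + 43
562 = 13*43 + 3
43 = 14*3 + 1
3 = 3*1 + 0  (stop)
So 5058299/1640860 = [3; 12, 11, 10, 2, 13, 14, 3].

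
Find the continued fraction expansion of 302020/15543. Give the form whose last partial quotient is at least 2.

[19; 2, 3, 7, 3, 7, 6, 2]

302020 = 19*15543 + 6703
15543 = 2*6703 + 2137
6703 = 3*2137 + 292
2137 = 7*292 + 93
292 = 3*93 + 13
93 = 7*13 + 2
13 = 6*2 + 1
2 = 2*1 + 0  (stop)
So 302020/15543 = [19; 2, 3, 7, 3, 7, 6, 2].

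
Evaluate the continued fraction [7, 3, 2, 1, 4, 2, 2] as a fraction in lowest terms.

1861/255

Fold from the inside: start with 2/1.
  2 + 1/2 = 5/2
  4 + 2/5 = 22/5
  1 + 5/22 = 27/22
  2 + 22/27 = 76/27
  3 + 27/76 = 255/76
  7 + 76/255 = 1861/255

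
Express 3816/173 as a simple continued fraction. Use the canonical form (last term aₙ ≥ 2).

3816 = 22×173 + 10
173 = 17×10 + 3
10 = 3×3 + 1
3 = 3×1 + 0  (stop)
So 3816/173 = [22; 17, 3, 3].

[22; 17, 3, 3]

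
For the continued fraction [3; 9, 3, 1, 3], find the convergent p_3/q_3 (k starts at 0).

Using pₖ = aₖpₖ₋₁ + pₖ₋₂, qₖ = aₖqₖ₋₁ + qₖ₋₂ (with p₋₁=1, p₋₂=0, q₋₁=0, q₋₂=1):
  k=0: a=3, p=3, q=1
  k=1: a=9, p=28, q=9
  k=2: a=3, p=87, q=28
  k=3: a=1, p=115, q=37

115/37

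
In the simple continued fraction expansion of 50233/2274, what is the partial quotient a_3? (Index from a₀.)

50233 = 22·2274 + 205   →  a_0 = 22
2274 = 11·205 + 19   →  a_1 = 11
205 = 10·19 + 15   →  a_2 = 10
19 = 1·15 + 4   →  a_3 = 1

1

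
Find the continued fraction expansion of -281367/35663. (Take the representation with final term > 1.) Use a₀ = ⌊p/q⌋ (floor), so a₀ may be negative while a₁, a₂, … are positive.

-281367 = -8×35663 + 3937
35663 = 9×3937 + 230
3937 = 17×230 + 27
230 = 8×27 + 14
27 = 1×14 + 13
14 = 1×13 + 1
13 = 13×1 + 0  (stop)
So -281367/35663 = [-8; 9, 17, 8, 1, 1, 13].

[-8; 9, 17, 8, 1, 1, 13]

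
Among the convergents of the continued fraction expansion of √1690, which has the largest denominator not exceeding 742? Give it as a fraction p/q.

√1690 = [41; 9, 8, 9, 82, …] (period length 4).
Convergents:
  p_0/q_0 = 41/1
  p_1/q_1 = 370/9
  p_2/q_2 = 3001/73
  p_3/q_3 = 27379/666
  p_4/q_4 = 2248079/54685
q_3 = 666 ≤ 742 < 54685 = q_4, so the answer is 27379/666.

27379/666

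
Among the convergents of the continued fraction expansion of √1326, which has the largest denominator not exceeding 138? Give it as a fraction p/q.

√1326 = [36; 2, 2, 2, 2, 2, 72, …] (period length 6).
Convergents:
  p_0/q_0 = 36/1
  p_1/q_1 = 73/2
  p_2/q_2 = 182/5
  p_3/q_3 = 437/12
  p_4/q_4 = 1056/29
  p_5/q_5 = 2549/70
  p_6/q_6 = 184584/5069
q_5 = 70 ≤ 138 < 5069 = q_6, so the answer is 2549/70.

2549/70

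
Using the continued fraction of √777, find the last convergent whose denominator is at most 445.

√777 = [27; 1, 6, 1, 54, …] (period length 4).
Convergents:
  p_0/q_0 = 27/1
  p_1/q_1 = 28/1
  p_2/q_2 = 195/7
  p_3/q_3 = 223/8
  p_4/q_4 = 12237/439
  p_5/q_5 = 12460/447
q_4 = 439 ≤ 445 < 447 = q_5, so the answer is 12237/439.

12237/439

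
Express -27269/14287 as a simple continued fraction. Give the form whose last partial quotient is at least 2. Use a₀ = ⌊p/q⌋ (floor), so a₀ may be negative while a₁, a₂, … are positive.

-27269 = -2·14287 + 1305
14287 = 10·1305 + 1237
1305 = 1·1237 + 68
1237 = 18·68 + 13
68 = 5·13 + 3
13 = 4·3 + 1
3 = 3·1 + 0  (stop)
So -27269/14287 = [-2; 10, 1, 18, 5, 4, 3].

[-2; 10, 1, 18, 5, 4, 3]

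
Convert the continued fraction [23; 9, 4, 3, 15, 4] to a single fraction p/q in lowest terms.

172573/7468

Fold from the inside: start with 4/1.
  15 + 1/4 = 61/4
  3 + 4/61 = 187/61
  4 + 61/187 = 809/187
  9 + 187/809 = 7468/809
  23 + 809/7468 = 172573/7468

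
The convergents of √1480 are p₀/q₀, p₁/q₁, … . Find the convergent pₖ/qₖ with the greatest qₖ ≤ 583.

12503/325

√1480 = [38; 2, 8, 19, 8, 2, 76, …] (period length 6).
Convergents:
  p_0/q_0 = 38/1
  p_1/q_1 = 77/2
  p_2/q_2 = 654/17
  p_3/q_3 = 12503/325
  p_4/q_4 = 100678/2617
q_3 = 325 ≤ 583 < 2617 = q_4, so the answer is 12503/325.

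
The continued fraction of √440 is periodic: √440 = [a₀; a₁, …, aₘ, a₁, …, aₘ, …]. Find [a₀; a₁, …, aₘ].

a₀ = ⌊√440⌋ = 20.

[20; 1, 40]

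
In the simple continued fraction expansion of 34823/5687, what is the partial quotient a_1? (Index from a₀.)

34823 = 6·5687 + 701   →  a_0 = 6
5687 = 8·701 + 79   →  a_1 = 8

8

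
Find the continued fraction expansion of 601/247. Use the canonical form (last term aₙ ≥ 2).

601 = 2*247 + 107
247 = 2*107 + 33
107 = 3*33 + 8
33 = 4*8 + 1
8 = 8*1 + 0  (stop)
So 601/247 = [2; 2, 3, 4, 8].

[2; 2, 3, 4, 8]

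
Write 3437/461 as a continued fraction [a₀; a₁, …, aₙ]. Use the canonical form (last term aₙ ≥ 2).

[7; 2, 5, 8, 5]

3437 = 7×461 + 210
461 = 2×210 + 41
210 = 5×41 + 5
41 = 8×5 + 1
5 = 5×1 + 0  (stop)
So 3437/461 = [7; 2, 5, 8, 5].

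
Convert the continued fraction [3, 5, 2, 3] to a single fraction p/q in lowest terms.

121/38

Fold from the inside: start with 3/1.
  2 + 1/3 = 7/3
  5 + 3/7 = 38/7
  3 + 7/38 = 121/38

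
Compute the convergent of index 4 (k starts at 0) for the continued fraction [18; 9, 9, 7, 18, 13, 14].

Using pₖ = aₖpₖ₋₁ + pₖ₋₂, qₖ = aₖqₖ₋₁ + qₖ₋₂ (with p₋₁=1, p₋₂=0, q₋₁=0, q₋₂=1):
  k=0: a=18, p=18, q=1
  k=1: a=9, p=163, q=9
  k=2: a=9, p=1485, q=82
  k=3: a=7, p=10558, q=583
  k=4: a=18, p=191529, q=10576

191529/10576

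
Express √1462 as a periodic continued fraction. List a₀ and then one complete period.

[38; 4, 4, 4, 76]

a₀ = ⌊√1462⌋ = 38.
With m₀=0, d₀=1 and mₖ₊₁ = dₖaₖ − mₖ, dₖ₊₁ = (n − mₖ₊₁²)/dₖ, aₖ₊₁ = ⌊(a₀+mₖ₊₁)/dₖ₊₁⌋:
  k=1: m=38, d=18, a=4
  k=2: m=34, d=17, a=4
  k=3: m=34, d=18, a=4
  k=4: m=38, d=1, a=76
d=1 and a=2a₀=76 at k=4, so the next step gives (m, d) = (38, 18) again — its k=1 value — and the period has length 4.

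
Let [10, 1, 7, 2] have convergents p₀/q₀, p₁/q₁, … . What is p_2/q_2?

87/8

Using pₖ = aₖpₖ₋₁ + pₖ₋₂, qₖ = aₖqₖ₋₁ + qₖ₋₂ (with p₋₁=1, p₋₂=0, q₋₁=0, q₋₂=1):
  k=0: a=10, p=10, q=1
  k=1: a=1, p=11, q=1
  k=2: a=7, p=87, q=8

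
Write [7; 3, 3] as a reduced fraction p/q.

Using pₖ = aₖpₖ₋₁ + pₖ₋₂ and qₖ = aₖqₖ₋₁ + qₖ₋₂:
  k=0: a=7, p=7, q=1
  k=1: a=3, p=22, q=3
  k=2: a=3, p=73, q=10

73/10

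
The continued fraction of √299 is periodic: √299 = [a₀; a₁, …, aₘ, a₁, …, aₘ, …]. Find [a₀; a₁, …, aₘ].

[17; 3, 2, 3, 34]

a₀ = ⌊√299⌋ = 17.
With m₀=0, d₀=1 and mₖ₊₁ = dₖaₖ − mₖ, dₖ₊₁ = (n − mₖ₊₁²)/dₖ, aₖ₊₁ = ⌊(a₀+mₖ₊₁)/dₖ₊₁⌋:
  k=1: m=17, d=10, a=3
  k=2: m=13, d=13, a=2
  k=3: m=13, d=10, a=3
  k=4: m=17, d=1, a=34
d=1 and a=2a₀=34 at k=4, so the next step gives (m, d) = (17, 10) again — its k=1 value — and the period has length 4.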